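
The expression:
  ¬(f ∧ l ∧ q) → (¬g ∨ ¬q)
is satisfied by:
  {l: True, f: True, g: False, q: False}
  {l: True, f: False, g: False, q: False}
  {f: True, l: False, g: False, q: False}
  {l: False, f: False, g: False, q: False}
  {q: True, l: True, f: True, g: False}
  {q: True, l: True, f: False, g: False}
  {q: True, f: True, l: False, g: False}
  {q: True, f: False, l: False, g: False}
  {l: True, g: True, f: True, q: False}
  {l: True, g: True, f: False, q: False}
  {g: True, f: True, l: False, q: False}
  {g: True, l: False, f: False, q: False}
  {q: True, l: True, g: True, f: True}


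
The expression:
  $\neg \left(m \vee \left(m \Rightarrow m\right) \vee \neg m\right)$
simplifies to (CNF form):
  $\text{False}$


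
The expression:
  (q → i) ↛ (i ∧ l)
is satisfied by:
  {l: False, q: False, i: False}
  {i: True, l: False, q: False}
  {i: True, q: True, l: False}
  {l: True, q: False, i: False}


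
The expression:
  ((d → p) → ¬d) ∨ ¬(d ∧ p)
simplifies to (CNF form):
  ¬d ∨ ¬p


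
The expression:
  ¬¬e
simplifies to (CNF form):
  e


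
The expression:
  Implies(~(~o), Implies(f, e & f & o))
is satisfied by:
  {e: True, o: False, f: False}
  {o: False, f: False, e: False}
  {f: True, e: True, o: False}
  {f: True, o: False, e: False}
  {e: True, o: True, f: False}
  {o: True, e: False, f: False}
  {f: True, o: True, e: True}


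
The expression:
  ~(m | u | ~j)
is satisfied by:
  {j: True, u: False, m: False}


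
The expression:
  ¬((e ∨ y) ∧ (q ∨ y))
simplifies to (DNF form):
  (¬e ∧ ¬y) ∨ (¬q ∧ ¬y)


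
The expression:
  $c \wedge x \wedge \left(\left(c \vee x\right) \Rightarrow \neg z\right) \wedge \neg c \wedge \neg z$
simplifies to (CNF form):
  $\text{False}$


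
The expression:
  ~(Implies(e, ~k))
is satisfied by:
  {e: True, k: True}


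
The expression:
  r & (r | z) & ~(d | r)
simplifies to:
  False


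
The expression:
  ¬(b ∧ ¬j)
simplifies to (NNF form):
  j ∨ ¬b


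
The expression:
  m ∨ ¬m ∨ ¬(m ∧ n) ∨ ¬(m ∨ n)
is always true.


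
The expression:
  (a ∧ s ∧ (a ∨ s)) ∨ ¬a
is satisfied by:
  {s: True, a: False}
  {a: False, s: False}
  {a: True, s: True}


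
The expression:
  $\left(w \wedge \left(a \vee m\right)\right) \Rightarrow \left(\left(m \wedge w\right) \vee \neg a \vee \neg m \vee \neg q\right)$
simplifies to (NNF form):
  $\text{True}$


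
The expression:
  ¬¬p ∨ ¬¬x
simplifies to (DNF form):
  p ∨ x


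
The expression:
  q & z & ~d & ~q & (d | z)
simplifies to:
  False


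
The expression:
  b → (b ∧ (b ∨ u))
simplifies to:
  True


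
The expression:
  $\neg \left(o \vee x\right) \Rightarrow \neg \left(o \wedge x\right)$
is always true.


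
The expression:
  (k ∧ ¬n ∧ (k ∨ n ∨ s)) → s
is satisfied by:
  {n: True, s: True, k: False}
  {n: True, k: False, s: False}
  {s: True, k: False, n: False}
  {s: False, k: False, n: False}
  {n: True, s: True, k: True}
  {n: True, k: True, s: False}
  {s: True, k: True, n: False}


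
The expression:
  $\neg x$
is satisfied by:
  {x: False}


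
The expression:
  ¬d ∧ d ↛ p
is never true.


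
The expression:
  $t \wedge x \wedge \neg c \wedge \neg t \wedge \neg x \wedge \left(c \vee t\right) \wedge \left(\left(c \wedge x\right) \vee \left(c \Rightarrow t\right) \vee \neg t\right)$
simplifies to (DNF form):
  $\text{False}$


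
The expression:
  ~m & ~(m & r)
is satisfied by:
  {m: False}


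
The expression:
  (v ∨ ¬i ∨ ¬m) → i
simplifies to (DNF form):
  i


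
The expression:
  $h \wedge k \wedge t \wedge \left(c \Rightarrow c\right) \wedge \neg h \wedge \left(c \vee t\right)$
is never true.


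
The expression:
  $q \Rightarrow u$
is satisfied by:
  {u: True, q: False}
  {q: False, u: False}
  {q: True, u: True}


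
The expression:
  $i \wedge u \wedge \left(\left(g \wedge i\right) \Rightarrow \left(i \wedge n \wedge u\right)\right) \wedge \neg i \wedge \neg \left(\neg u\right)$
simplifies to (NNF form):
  $\text{False}$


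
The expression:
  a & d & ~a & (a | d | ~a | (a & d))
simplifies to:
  False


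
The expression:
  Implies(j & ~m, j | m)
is always true.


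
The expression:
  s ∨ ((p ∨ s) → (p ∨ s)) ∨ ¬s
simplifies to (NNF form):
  True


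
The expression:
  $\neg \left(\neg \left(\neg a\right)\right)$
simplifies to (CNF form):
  $\neg a$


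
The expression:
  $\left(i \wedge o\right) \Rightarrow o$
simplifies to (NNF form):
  $\text{True}$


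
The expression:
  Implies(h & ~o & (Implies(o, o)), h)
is always true.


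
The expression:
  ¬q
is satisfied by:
  {q: False}


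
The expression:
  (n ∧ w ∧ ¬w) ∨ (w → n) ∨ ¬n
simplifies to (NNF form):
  True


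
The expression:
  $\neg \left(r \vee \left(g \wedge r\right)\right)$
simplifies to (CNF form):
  $\neg r$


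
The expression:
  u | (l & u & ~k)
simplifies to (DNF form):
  u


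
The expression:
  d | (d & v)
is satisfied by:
  {d: True}


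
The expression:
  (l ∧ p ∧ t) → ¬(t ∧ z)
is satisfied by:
  {l: False, t: False, p: False, z: False}
  {z: True, l: False, t: False, p: False}
  {p: True, l: False, t: False, z: False}
  {z: True, p: True, l: False, t: False}
  {t: True, z: False, l: False, p: False}
  {z: True, t: True, l: False, p: False}
  {p: True, t: True, z: False, l: False}
  {z: True, p: True, t: True, l: False}
  {l: True, p: False, t: False, z: False}
  {z: True, l: True, p: False, t: False}
  {p: True, l: True, z: False, t: False}
  {z: True, p: True, l: True, t: False}
  {t: True, l: True, p: False, z: False}
  {z: True, t: True, l: True, p: False}
  {p: True, t: True, l: True, z: False}


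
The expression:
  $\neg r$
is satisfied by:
  {r: False}


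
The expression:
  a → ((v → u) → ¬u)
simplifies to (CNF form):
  ¬a ∨ ¬u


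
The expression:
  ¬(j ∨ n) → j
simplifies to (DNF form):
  j ∨ n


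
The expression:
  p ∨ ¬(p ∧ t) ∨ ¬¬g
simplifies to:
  True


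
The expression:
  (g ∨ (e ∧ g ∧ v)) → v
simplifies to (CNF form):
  v ∨ ¬g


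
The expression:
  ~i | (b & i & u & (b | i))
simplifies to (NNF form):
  ~i | (b & u)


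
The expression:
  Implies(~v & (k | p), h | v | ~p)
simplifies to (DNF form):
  h | v | ~p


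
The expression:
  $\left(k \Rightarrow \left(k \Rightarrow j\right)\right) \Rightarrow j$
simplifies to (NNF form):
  $j \vee k$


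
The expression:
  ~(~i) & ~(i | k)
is never true.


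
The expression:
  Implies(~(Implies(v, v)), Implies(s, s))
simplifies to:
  True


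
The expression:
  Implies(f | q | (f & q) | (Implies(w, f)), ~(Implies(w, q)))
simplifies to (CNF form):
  w & ~q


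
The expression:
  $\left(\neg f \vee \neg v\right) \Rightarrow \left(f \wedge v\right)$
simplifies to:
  $f \wedge v$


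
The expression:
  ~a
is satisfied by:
  {a: False}


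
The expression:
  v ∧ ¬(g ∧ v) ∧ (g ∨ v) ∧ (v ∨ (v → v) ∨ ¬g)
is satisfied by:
  {v: True, g: False}


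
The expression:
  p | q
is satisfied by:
  {q: True, p: True}
  {q: True, p: False}
  {p: True, q: False}


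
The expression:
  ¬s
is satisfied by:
  {s: False}


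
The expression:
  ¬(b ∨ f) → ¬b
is always true.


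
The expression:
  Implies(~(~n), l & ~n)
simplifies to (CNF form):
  ~n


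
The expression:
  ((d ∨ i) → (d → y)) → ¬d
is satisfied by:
  {d: False, y: False}
  {y: True, d: False}
  {d: True, y: False}


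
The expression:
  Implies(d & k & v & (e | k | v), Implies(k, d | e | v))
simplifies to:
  True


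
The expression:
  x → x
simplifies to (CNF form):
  True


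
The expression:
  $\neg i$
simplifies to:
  $\neg i$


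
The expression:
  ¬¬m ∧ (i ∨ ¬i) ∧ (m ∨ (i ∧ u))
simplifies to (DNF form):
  m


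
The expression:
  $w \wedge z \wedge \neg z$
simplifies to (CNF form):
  $\text{False}$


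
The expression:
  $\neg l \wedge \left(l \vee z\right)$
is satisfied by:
  {z: True, l: False}


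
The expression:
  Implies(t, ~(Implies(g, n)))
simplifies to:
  ~t | (g & ~n)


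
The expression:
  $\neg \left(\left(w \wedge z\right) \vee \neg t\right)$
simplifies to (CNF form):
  $t \wedge \left(\neg w \vee \neg z\right)$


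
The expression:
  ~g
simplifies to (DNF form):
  ~g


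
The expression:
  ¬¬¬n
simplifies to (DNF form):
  ¬n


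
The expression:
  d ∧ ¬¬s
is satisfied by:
  {s: True, d: True}


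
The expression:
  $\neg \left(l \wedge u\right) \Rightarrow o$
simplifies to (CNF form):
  $\left(l \vee o\right) \wedge \left(o \vee u\right)$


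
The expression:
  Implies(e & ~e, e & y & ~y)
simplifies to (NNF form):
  True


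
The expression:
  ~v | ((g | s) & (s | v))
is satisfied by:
  {s: True, g: True, v: False}
  {s: True, v: False, g: False}
  {g: True, v: False, s: False}
  {g: False, v: False, s: False}
  {s: True, g: True, v: True}
  {s: True, v: True, g: False}
  {g: True, v: True, s: False}


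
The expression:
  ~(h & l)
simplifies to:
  ~h | ~l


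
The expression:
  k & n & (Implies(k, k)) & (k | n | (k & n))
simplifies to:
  k & n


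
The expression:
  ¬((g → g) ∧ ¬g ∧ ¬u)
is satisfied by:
  {g: True, u: True}
  {g: True, u: False}
  {u: True, g: False}


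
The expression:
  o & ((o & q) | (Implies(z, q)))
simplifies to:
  o & (q | ~z)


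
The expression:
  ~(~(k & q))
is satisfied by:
  {q: True, k: True}


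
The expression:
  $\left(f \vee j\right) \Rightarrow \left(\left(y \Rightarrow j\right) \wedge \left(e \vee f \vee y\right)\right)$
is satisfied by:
  {e: True, f: False, y: False, j: False}
  {j: False, f: False, e: False, y: False}
  {j: True, e: True, f: False, y: False}
  {y: True, e: True, j: False, f: False}
  {y: True, j: False, f: False, e: False}
  {y: True, j: True, e: True, f: False}
  {y: True, j: True, f: False, e: False}
  {e: True, f: True, y: False, j: False}
  {f: True, y: False, e: False, j: False}
  {j: True, f: True, e: True, y: False}
  {j: True, f: True, y: False, e: False}
  {j: True, f: True, y: True, e: True}
  {j: True, f: True, y: True, e: False}


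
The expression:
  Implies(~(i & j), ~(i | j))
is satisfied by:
  {j: False, i: False}
  {i: True, j: True}


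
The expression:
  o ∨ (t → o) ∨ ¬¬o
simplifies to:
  o ∨ ¬t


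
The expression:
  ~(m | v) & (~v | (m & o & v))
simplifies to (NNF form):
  ~m & ~v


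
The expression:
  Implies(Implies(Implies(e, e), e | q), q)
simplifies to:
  q | ~e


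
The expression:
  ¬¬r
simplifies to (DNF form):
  r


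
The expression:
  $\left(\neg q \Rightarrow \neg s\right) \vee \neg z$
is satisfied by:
  {q: True, s: False, z: False}
  {s: False, z: False, q: False}
  {q: True, z: True, s: False}
  {z: True, s: False, q: False}
  {q: True, s: True, z: False}
  {s: True, q: False, z: False}
  {q: True, z: True, s: True}


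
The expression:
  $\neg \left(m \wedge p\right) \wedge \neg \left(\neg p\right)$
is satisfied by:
  {p: True, m: False}


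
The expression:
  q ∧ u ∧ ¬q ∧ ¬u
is never true.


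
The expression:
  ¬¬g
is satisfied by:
  {g: True}


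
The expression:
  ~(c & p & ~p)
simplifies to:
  True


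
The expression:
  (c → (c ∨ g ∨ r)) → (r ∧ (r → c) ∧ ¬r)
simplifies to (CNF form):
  False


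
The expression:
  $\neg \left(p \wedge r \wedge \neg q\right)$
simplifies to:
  $q \vee \neg p \vee \neg r$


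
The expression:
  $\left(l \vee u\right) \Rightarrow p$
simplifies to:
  $p \vee \left(\neg l \wedge \neg u\right)$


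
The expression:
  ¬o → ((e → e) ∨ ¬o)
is always true.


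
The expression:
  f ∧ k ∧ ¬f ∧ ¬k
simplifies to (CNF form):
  False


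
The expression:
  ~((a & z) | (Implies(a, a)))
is never true.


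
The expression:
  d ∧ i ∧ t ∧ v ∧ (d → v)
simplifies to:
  d ∧ i ∧ t ∧ v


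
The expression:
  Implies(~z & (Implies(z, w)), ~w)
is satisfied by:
  {z: True, w: False}
  {w: False, z: False}
  {w: True, z: True}


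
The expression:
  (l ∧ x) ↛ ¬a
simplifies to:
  a ∧ l ∧ x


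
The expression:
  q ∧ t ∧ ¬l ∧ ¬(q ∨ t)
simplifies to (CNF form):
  False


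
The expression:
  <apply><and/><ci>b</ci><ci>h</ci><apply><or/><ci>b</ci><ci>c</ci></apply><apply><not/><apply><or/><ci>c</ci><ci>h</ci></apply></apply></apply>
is never true.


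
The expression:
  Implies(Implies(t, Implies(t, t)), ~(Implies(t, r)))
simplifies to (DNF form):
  t & ~r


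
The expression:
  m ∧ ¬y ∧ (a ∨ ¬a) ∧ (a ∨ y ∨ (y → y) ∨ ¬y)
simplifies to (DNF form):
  m ∧ ¬y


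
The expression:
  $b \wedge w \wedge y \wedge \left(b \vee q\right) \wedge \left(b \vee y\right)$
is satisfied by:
  {w: True, b: True, y: True}


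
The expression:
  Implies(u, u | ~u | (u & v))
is always true.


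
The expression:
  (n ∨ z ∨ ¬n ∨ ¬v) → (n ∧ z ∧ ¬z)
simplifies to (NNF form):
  False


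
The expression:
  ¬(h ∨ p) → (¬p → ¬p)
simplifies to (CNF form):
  True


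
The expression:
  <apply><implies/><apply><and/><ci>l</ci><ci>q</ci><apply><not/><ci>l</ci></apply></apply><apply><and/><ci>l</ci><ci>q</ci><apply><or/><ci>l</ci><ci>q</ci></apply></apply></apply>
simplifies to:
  <true/>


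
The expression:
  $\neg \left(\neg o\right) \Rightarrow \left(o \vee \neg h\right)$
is always true.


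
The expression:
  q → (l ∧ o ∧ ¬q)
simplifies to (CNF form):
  ¬q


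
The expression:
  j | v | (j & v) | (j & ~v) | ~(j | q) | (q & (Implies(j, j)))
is always true.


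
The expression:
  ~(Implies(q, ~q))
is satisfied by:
  {q: True}


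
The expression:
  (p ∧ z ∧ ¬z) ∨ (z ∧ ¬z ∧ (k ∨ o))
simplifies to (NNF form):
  False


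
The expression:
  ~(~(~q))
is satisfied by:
  {q: False}


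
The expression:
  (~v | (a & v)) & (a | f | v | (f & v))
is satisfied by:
  {a: True, f: True, v: False}
  {a: True, f: False, v: False}
  {a: True, v: True, f: True}
  {a: True, v: True, f: False}
  {f: True, v: False, a: False}


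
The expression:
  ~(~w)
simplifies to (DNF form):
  w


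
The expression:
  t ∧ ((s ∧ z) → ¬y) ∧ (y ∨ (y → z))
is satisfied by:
  {t: True, s: False, z: False, y: False}
  {t: True, y: True, s: False, z: False}
  {t: True, z: True, s: False, y: False}
  {t: True, y: True, z: True, s: False}
  {t: True, s: True, z: False, y: False}
  {t: True, y: True, s: True, z: False}
  {t: True, z: True, s: True, y: False}


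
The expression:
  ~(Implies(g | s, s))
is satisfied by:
  {g: True, s: False}


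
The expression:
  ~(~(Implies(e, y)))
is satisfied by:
  {y: True, e: False}
  {e: False, y: False}
  {e: True, y: True}


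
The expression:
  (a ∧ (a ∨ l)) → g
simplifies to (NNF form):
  g ∨ ¬a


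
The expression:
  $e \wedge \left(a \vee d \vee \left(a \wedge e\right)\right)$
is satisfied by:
  {a: True, d: True, e: True}
  {a: True, e: True, d: False}
  {d: True, e: True, a: False}


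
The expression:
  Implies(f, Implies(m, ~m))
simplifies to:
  ~f | ~m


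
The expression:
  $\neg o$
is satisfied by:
  {o: False}


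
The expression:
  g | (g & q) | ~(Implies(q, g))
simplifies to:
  g | q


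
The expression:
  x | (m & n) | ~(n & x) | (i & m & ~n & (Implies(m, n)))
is always true.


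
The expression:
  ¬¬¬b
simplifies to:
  ¬b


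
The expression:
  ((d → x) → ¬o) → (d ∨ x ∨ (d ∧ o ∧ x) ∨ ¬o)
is always true.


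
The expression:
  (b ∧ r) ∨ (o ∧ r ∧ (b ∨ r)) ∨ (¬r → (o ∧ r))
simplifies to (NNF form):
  r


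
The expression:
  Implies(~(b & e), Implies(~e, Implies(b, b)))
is always true.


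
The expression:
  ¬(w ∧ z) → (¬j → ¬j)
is always true.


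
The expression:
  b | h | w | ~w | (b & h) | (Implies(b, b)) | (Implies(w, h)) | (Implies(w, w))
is always true.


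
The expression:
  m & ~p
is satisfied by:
  {m: True, p: False}


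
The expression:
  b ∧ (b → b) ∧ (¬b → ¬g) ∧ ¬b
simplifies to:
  False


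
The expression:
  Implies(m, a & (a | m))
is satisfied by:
  {a: True, m: False}
  {m: False, a: False}
  {m: True, a: True}


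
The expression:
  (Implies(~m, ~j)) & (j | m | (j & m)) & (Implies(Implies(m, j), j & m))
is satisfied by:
  {m: True}


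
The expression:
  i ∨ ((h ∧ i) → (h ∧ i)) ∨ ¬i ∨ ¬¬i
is always true.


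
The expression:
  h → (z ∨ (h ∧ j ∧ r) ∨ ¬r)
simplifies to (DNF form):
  j ∨ z ∨ ¬h ∨ ¬r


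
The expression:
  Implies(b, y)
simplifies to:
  y | ~b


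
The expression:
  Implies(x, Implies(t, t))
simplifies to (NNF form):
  True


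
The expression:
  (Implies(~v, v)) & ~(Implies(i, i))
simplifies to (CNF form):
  False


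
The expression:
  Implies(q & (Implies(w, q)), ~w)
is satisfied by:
  {w: False, q: False}
  {q: True, w: False}
  {w: True, q: False}


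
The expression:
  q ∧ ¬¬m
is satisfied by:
  {m: True, q: True}


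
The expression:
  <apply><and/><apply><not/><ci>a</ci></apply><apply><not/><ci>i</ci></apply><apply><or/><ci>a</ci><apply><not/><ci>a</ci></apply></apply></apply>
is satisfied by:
  {i: False, a: False}


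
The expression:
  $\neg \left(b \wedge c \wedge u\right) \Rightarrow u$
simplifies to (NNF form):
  $u$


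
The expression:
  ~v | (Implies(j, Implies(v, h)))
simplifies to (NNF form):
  h | ~j | ~v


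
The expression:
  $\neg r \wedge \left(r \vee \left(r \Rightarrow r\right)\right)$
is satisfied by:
  {r: False}


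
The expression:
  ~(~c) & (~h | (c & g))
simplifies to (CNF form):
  c & (g | ~h)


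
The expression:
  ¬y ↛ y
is always true.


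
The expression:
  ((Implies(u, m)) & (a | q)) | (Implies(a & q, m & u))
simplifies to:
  m | ~a | ~q | ~u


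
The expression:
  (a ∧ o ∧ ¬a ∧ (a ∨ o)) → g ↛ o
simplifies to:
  True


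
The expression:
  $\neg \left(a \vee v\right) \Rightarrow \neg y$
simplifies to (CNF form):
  $a \vee v \vee \neg y$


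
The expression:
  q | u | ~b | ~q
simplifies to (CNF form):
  True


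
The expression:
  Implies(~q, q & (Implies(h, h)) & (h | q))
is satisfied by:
  {q: True}


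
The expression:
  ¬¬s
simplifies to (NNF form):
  s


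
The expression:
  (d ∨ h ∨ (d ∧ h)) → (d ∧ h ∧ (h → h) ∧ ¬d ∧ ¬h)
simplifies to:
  ¬d ∧ ¬h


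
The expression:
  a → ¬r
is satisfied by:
  {a: False, r: False}
  {r: True, a: False}
  {a: True, r: False}


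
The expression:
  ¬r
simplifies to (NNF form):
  ¬r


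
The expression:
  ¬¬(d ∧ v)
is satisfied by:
  {d: True, v: True}


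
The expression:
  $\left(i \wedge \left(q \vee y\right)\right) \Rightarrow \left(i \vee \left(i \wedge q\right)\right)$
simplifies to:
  $\text{True}$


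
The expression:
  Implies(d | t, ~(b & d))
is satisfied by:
  {d: False, b: False}
  {b: True, d: False}
  {d: True, b: False}


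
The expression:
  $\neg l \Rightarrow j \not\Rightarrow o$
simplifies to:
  $l \vee \left(j \wedge \neg o\right)$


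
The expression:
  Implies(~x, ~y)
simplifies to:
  x | ~y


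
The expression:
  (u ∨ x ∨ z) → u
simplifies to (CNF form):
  (u ∨ ¬x) ∧ (u ∨ ¬z)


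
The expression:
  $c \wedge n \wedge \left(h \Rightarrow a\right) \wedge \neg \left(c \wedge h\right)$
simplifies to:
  $c \wedge n \wedge \neg h$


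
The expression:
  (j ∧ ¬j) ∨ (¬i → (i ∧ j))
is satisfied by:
  {i: True}


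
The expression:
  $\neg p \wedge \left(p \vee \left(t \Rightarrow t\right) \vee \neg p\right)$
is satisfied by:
  {p: False}


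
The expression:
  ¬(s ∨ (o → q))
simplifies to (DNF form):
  o ∧ ¬q ∧ ¬s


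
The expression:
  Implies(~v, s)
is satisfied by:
  {v: True, s: True}
  {v: True, s: False}
  {s: True, v: False}


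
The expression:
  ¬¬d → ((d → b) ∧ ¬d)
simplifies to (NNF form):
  ¬d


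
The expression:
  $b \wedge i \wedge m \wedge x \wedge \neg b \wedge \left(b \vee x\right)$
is never true.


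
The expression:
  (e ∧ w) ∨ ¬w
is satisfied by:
  {e: True, w: False}
  {w: False, e: False}
  {w: True, e: True}


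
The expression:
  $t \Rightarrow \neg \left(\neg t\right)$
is always true.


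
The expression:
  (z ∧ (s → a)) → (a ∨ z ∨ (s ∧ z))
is always true.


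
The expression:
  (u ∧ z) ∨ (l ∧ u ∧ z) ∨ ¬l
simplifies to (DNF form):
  (u ∧ z) ∨ ¬l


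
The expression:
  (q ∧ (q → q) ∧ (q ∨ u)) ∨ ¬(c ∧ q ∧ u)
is always true.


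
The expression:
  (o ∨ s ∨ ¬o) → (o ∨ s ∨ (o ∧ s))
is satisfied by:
  {o: True, s: True}
  {o: True, s: False}
  {s: True, o: False}


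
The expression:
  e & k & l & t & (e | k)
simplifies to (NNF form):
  e & k & l & t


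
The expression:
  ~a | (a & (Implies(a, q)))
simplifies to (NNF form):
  q | ~a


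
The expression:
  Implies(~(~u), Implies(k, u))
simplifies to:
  True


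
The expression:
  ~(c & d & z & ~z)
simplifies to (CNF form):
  True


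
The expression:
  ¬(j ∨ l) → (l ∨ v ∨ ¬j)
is always true.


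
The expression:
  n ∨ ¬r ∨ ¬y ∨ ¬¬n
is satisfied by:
  {n: True, y: False, r: False}
  {y: False, r: False, n: False}
  {r: True, n: True, y: False}
  {r: True, y: False, n: False}
  {n: True, y: True, r: False}
  {y: True, n: False, r: False}
  {r: True, y: True, n: True}


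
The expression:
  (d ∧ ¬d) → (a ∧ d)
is always true.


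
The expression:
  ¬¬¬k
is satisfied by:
  {k: False}


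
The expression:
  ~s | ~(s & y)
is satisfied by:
  {s: False, y: False}
  {y: True, s: False}
  {s: True, y: False}


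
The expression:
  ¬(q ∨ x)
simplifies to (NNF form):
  ¬q ∧ ¬x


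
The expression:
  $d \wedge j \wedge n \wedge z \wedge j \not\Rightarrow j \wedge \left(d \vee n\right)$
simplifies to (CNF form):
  $\text{False}$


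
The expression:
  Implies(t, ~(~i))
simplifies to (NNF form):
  i | ~t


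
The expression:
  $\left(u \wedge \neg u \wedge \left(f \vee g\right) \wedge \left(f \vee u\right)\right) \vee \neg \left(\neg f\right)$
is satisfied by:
  {f: True}


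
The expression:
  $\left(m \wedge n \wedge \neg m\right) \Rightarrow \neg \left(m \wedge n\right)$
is always true.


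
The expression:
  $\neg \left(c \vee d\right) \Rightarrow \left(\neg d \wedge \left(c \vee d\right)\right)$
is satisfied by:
  {d: True, c: True}
  {d: True, c: False}
  {c: True, d: False}


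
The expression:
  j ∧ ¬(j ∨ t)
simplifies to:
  False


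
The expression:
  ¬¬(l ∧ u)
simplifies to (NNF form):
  l ∧ u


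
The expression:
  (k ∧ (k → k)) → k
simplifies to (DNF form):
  True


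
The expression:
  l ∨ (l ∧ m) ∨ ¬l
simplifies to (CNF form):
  True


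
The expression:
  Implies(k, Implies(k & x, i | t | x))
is always true.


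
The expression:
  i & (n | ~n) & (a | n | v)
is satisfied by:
  {i: True, n: True, a: True, v: True}
  {i: True, n: True, a: True, v: False}
  {i: True, n: True, v: True, a: False}
  {i: True, n: True, v: False, a: False}
  {i: True, a: True, v: True, n: False}
  {i: True, a: True, v: False, n: False}
  {i: True, a: False, v: True, n: False}


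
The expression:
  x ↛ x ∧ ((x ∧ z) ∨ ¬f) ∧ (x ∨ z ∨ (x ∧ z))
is never true.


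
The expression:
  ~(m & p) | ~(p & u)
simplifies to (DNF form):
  ~m | ~p | ~u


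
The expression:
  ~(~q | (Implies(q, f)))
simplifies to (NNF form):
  q & ~f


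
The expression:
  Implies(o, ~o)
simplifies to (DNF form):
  ~o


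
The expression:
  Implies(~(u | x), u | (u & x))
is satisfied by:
  {x: True, u: True}
  {x: True, u: False}
  {u: True, x: False}


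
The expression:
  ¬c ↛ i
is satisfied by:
  {i: True, c: False}
  {c: False, i: False}
  {c: True, i: True}


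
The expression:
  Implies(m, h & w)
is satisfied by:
  {w: True, h: True, m: False}
  {w: True, h: False, m: False}
  {h: True, w: False, m: False}
  {w: False, h: False, m: False}
  {w: True, m: True, h: True}


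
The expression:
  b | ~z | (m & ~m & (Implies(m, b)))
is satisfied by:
  {b: True, z: False}
  {z: False, b: False}
  {z: True, b: True}


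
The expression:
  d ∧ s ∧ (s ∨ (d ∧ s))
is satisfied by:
  {s: True, d: True}


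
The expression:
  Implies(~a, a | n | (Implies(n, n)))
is always true.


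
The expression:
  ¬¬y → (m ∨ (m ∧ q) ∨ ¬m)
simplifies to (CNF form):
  True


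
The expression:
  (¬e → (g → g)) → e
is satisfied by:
  {e: True}


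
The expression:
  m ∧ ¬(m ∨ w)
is never true.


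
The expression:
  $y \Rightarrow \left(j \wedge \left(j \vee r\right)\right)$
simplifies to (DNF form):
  $j \vee \neg y$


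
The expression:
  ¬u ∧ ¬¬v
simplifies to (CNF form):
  v ∧ ¬u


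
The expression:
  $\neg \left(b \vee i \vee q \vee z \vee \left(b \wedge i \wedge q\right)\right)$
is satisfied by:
  {q: False, i: False, z: False, b: False}


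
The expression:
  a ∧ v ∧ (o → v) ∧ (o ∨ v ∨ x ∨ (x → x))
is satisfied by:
  {a: True, v: True}


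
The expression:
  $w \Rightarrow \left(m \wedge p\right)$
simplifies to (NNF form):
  $\left(m \wedge p\right) \vee \neg w$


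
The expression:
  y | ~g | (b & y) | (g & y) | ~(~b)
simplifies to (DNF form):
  b | y | ~g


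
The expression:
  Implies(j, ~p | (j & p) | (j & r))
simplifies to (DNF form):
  True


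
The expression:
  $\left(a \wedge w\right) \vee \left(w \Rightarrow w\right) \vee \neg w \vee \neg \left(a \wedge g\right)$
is always true.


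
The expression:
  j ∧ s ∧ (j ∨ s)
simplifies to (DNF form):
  j ∧ s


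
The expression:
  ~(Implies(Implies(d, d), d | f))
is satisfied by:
  {d: False, f: False}


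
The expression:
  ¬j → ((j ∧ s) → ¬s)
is always true.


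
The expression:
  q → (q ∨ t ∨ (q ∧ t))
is always true.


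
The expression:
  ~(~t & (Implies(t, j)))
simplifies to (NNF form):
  t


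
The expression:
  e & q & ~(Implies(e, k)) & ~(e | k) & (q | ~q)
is never true.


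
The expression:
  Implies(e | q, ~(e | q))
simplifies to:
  ~e & ~q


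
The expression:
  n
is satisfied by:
  {n: True}


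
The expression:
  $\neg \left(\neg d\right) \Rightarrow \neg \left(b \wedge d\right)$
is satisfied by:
  {d: False, b: False}
  {b: True, d: False}
  {d: True, b: False}


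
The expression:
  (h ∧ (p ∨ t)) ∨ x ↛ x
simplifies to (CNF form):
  h ∧ (p ∨ t)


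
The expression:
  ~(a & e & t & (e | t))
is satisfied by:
  {e: False, t: False, a: False}
  {a: True, e: False, t: False}
  {t: True, e: False, a: False}
  {a: True, t: True, e: False}
  {e: True, a: False, t: False}
  {a: True, e: True, t: False}
  {t: True, e: True, a: False}


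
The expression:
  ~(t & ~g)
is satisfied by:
  {g: True, t: False}
  {t: False, g: False}
  {t: True, g: True}


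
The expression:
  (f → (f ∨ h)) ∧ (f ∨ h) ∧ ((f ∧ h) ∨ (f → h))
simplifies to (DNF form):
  h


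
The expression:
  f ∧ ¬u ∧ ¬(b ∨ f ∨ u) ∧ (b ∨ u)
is never true.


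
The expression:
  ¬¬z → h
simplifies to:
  h ∨ ¬z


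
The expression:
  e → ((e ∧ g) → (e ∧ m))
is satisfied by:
  {m: True, g: False, e: False}
  {g: False, e: False, m: False}
  {m: True, e: True, g: False}
  {e: True, g: False, m: False}
  {m: True, g: True, e: False}
  {g: True, m: False, e: False}
  {m: True, e: True, g: True}


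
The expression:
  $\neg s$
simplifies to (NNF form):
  $\neg s$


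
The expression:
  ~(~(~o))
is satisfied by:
  {o: False}


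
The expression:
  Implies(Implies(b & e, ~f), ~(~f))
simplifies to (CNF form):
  f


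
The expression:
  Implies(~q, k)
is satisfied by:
  {k: True, q: True}
  {k: True, q: False}
  {q: True, k: False}


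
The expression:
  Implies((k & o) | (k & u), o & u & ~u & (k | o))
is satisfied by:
  {u: False, k: False, o: False}
  {o: True, u: False, k: False}
  {u: True, o: False, k: False}
  {o: True, u: True, k: False}
  {k: True, o: False, u: False}


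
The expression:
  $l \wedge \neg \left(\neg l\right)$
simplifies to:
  $l$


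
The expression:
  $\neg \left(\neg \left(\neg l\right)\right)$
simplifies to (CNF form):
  $\neg l$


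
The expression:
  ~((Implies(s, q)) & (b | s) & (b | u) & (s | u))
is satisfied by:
  {q: False, u: False, s: False, b: False}
  {q: True, u: False, s: False, b: False}
  {b: True, q: False, u: False, s: False}
  {b: True, q: True, u: False, s: False}
  {s: True, q: False, u: False, b: False}
  {s: True, q: True, u: False, b: False}
  {b: True, s: True, q: False, u: False}
  {u: True, q: False, b: False, s: False}
  {u: True, q: True, b: False, s: False}
  {q: False, u: True, s: True, b: False}
  {b: True, q: False, u: True, s: True}


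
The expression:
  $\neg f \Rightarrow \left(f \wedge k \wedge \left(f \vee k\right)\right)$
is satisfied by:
  {f: True}


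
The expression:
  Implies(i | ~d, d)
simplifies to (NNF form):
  d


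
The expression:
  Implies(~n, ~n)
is always true.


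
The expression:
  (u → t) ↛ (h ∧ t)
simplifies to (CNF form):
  (t ∨ ¬t) ∧ (t ∨ ¬u) ∧ (¬h ∨ ¬t) ∧ (¬h ∨ ¬u)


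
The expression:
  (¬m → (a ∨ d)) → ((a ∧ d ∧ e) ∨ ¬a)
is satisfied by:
  {d: True, e: True, a: False}
  {d: True, e: False, a: False}
  {e: True, d: False, a: False}
  {d: False, e: False, a: False}
  {a: True, d: True, e: True}


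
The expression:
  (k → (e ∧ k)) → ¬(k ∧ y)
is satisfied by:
  {k: False, y: False, e: False}
  {e: True, k: False, y: False}
  {y: True, k: False, e: False}
  {e: True, y: True, k: False}
  {k: True, e: False, y: False}
  {e: True, k: True, y: False}
  {y: True, k: True, e: False}


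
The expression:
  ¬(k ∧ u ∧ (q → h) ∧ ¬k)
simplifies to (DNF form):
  True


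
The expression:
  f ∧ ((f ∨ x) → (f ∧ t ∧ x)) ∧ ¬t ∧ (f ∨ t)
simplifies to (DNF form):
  False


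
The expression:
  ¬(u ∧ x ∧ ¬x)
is always true.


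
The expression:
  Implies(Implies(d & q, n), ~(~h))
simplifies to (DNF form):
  h | (d & q & ~n)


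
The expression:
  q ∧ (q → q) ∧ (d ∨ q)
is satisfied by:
  {q: True}


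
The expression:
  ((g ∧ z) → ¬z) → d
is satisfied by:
  {d: True, z: True, g: True}
  {d: True, z: True, g: False}
  {d: True, g: True, z: False}
  {d: True, g: False, z: False}
  {z: True, g: True, d: False}


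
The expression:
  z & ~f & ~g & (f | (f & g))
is never true.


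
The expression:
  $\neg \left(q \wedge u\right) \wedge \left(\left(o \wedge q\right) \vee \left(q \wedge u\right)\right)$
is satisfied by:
  {o: True, q: True, u: False}


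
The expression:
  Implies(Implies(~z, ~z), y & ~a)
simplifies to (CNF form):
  y & ~a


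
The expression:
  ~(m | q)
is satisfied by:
  {q: False, m: False}


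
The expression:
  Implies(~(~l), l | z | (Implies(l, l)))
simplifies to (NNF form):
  True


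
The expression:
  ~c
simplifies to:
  ~c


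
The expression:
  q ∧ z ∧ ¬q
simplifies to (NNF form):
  False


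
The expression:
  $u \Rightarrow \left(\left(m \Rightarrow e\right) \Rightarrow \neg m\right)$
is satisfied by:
  {u: False, m: False, e: False}
  {e: True, u: False, m: False}
  {m: True, u: False, e: False}
  {e: True, m: True, u: False}
  {u: True, e: False, m: False}
  {e: True, u: True, m: False}
  {m: True, u: True, e: False}


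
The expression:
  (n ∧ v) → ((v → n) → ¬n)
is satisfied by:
  {v: False, n: False}
  {n: True, v: False}
  {v: True, n: False}


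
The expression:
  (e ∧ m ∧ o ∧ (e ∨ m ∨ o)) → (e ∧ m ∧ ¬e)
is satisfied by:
  {m: False, o: False, e: False}
  {e: True, m: False, o: False}
  {o: True, m: False, e: False}
  {e: True, o: True, m: False}
  {m: True, e: False, o: False}
  {e: True, m: True, o: False}
  {o: True, m: True, e: False}


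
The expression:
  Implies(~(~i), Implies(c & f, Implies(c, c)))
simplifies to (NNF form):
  True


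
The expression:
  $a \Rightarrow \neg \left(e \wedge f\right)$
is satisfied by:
  {e: False, a: False, f: False}
  {f: True, e: False, a: False}
  {a: True, e: False, f: False}
  {f: True, a: True, e: False}
  {e: True, f: False, a: False}
  {f: True, e: True, a: False}
  {a: True, e: True, f: False}


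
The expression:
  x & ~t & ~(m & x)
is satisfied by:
  {x: True, t: False, m: False}


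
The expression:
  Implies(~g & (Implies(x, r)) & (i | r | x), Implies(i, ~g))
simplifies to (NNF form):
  True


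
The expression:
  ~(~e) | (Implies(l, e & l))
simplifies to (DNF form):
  e | ~l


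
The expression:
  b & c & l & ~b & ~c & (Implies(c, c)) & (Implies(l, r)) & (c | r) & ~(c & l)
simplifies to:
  False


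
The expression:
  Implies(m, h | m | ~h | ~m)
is always true.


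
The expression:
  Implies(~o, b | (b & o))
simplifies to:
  b | o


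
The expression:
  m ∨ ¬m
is always true.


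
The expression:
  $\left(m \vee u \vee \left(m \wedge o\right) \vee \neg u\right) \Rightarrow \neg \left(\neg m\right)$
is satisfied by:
  {m: True}


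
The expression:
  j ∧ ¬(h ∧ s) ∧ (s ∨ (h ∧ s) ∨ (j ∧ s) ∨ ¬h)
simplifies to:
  j ∧ ¬h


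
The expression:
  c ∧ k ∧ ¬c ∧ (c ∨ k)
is never true.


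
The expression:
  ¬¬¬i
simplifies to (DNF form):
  ¬i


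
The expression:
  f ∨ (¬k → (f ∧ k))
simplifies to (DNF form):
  f ∨ k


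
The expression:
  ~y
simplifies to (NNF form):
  ~y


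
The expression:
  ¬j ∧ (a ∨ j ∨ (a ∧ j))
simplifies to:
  a ∧ ¬j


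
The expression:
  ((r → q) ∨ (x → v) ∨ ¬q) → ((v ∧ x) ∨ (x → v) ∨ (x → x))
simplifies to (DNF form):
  True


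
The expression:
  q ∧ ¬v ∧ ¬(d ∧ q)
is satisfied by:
  {q: True, d: False, v: False}


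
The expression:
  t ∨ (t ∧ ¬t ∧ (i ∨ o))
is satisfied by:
  {t: True}


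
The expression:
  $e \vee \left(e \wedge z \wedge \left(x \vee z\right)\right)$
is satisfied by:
  {e: True}


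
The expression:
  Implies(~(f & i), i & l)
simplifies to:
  i & (f | l)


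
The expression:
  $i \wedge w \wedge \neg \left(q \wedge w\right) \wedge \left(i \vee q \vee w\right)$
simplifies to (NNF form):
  $i \wedge w \wedge \neg q$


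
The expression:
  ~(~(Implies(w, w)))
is always true.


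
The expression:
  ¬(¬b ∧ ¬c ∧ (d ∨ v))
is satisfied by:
  {b: True, c: True, d: False, v: False}
  {b: True, c: True, v: True, d: False}
  {b: True, c: True, d: True, v: False}
  {b: True, c: True, v: True, d: True}
  {b: True, d: False, v: False, c: False}
  {b: True, v: True, d: False, c: False}
  {b: True, d: True, v: False, c: False}
  {b: True, v: True, d: True, c: False}
  {c: True, d: False, v: False, b: False}
  {v: True, c: True, d: False, b: False}
  {c: True, d: True, v: False, b: False}
  {v: True, c: True, d: True, b: False}
  {c: False, d: False, v: False, b: False}


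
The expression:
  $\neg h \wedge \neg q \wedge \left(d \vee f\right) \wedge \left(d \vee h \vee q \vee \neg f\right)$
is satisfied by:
  {d: True, q: False, h: False}


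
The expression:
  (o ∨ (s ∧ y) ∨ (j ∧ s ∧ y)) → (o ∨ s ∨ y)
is always true.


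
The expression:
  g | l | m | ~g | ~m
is always true.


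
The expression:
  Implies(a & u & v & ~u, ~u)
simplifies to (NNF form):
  True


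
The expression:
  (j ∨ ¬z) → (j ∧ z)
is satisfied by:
  {z: True}


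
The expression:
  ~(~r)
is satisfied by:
  {r: True}


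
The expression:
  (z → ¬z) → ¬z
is always true.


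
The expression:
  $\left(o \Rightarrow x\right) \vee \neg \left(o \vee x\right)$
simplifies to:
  $x \vee \neg o$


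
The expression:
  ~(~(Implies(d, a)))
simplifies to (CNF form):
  a | ~d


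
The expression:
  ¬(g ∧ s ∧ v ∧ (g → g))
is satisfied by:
  {s: False, v: False, g: False}
  {g: True, s: False, v: False}
  {v: True, s: False, g: False}
  {g: True, v: True, s: False}
  {s: True, g: False, v: False}
  {g: True, s: True, v: False}
  {v: True, s: True, g: False}


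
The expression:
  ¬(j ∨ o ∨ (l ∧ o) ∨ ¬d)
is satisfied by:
  {d: True, o: False, j: False}


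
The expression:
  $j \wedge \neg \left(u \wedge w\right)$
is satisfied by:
  {j: True, w: False, u: False}
  {j: True, u: True, w: False}
  {j: True, w: True, u: False}


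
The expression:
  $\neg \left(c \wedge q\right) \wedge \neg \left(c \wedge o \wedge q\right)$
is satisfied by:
  {c: False, q: False}
  {q: True, c: False}
  {c: True, q: False}


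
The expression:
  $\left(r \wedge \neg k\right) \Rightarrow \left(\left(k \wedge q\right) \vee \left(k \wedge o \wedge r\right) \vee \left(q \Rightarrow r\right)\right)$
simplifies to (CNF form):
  $\text{True}$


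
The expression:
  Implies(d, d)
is always true.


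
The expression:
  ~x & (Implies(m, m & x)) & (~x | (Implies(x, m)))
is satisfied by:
  {x: False, m: False}


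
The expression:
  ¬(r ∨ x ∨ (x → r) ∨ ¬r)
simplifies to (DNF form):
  False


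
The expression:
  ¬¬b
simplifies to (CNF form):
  b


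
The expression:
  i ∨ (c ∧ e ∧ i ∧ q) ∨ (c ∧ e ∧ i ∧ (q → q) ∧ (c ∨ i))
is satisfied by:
  {i: True}


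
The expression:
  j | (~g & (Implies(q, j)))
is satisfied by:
  {j: True, g: False, q: False}
  {q: True, j: True, g: False}
  {j: True, g: True, q: False}
  {q: True, j: True, g: True}
  {q: False, g: False, j: False}


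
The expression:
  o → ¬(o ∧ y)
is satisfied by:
  {o: False, y: False}
  {y: True, o: False}
  {o: True, y: False}


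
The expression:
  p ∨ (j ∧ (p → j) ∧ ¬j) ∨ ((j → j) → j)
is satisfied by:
  {p: True, j: True}
  {p: True, j: False}
  {j: True, p: False}


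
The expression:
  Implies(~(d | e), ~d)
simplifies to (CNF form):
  True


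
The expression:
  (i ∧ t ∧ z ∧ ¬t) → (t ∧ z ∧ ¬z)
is always true.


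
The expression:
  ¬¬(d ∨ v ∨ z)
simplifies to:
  d ∨ v ∨ z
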